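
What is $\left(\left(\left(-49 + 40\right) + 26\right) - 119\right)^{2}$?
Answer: $10404$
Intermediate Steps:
$\left(\left(\left(-49 + 40\right) + 26\right) - 119\right)^{2} = \left(\left(-9 + 26\right) - 119\right)^{2} = \left(17 - 119\right)^{2} = \left(-102\right)^{2} = 10404$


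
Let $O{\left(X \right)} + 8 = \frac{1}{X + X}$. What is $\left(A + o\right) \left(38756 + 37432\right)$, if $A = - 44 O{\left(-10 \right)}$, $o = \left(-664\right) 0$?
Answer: $\frac{134928948}{5} \approx 2.6986 \cdot 10^{7}$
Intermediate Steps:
$O{\left(X \right)} = -8 + \frac{1}{2 X}$ ($O{\left(X \right)} = -8 + \frac{1}{X + X} = -8 + \frac{1}{2 X}$)
$o = 0$
$A = \frac{1771}{5}$ ($A = - 44 \left(-8 + \frac{1}{2 \left(-10\right)}\right) = - 44 \left(-8 + \frac{1}{2} \left(- \frac{1}{10}\right)\right) = - 44 \left(-8 - \frac{1}{20}\right) = \left(-44\right) \left(- \frac{161}{20}\right) = \frac{1771}{5} \approx 354.2$)
$\left(A + o\right) \left(38756 + 37432\right) = \left(\frac{1771}{5} + 0\right) \left(38756 + 37432\right) = \frac{1771}{5} \cdot 76188 = \frac{134928948}{5}$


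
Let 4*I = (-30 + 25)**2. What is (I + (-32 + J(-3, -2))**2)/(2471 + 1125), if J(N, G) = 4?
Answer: 109/496 ≈ 0.21976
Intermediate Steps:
I = 25/4 (I = (-30 + 25)**2/4 = (1/4)*(-5)**2 = (1/4)*25 = 25/4 ≈ 6.2500)
(I + (-32 + J(-3, -2))**2)/(2471 + 1125) = (25/4 + (-32 + 4)**2)/(2471 + 1125) = (25/4 + (-28)**2)/3596 = (25/4 + 784)*(1/3596) = (3161/4)*(1/3596) = 109/496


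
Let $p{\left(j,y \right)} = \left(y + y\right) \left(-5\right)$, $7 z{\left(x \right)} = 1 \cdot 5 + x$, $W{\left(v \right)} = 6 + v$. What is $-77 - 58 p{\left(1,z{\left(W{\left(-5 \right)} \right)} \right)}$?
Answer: $\frac{2941}{7} \approx 420.14$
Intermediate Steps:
$z{\left(x \right)} = \frac{5}{7} + \frac{x}{7}$ ($z{\left(x \right)} = \frac{1 \cdot 5 + x}{7} = \frac{5 + x}{7} = \frac{5}{7} + \frac{x}{7}$)
$p{\left(j,y \right)} = - 10 y$ ($p{\left(j,y \right)} = 2 y \left(-5\right) = - 10 y$)
$-77 - 58 p{\left(1,z{\left(W{\left(-5 \right)} \right)} \right)} = -77 - 58 \left(- 10 \left(\frac{5}{7} + \frac{6 - 5}{7}\right)\right) = -77 - 58 \left(- 10 \left(\frac{5}{7} + \frac{1}{7} \cdot 1\right)\right) = -77 - 58 \left(- 10 \left(\frac{5}{7} + \frac{1}{7}\right)\right) = -77 - 58 \left(\left(-10\right) \frac{6}{7}\right) = -77 - - \frac{3480}{7} = -77 + \frac{3480}{7} = \frac{2941}{7}$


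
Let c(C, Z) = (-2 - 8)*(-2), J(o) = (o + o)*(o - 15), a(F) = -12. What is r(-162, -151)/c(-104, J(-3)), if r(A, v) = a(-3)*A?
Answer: 486/5 ≈ 97.200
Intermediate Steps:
r(A, v) = -12*A
J(o) = 2*o*(-15 + o) (J(o) = (2*o)*(-15 + o) = 2*o*(-15 + o))
c(C, Z) = 20 (c(C, Z) = -10*(-2) = 20)
r(-162, -151)/c(-104, J(-3)) = -12*(-162)/20 = 1944*(1/20) = 486/5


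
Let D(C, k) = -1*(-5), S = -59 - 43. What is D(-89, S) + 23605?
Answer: 23610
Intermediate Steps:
S = -102
D(C, k) = 5
D(-89, S) + 23605 = 5 + 23605 = 23610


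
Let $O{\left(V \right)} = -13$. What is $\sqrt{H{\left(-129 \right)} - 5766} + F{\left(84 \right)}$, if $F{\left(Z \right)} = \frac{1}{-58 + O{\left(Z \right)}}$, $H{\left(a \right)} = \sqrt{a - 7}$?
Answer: $- \frac{1}{71} + \sqrt{-5766 + 2 i \sqrt{34}} \approx 0.062705 + 75.934 i$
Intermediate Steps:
$H{\left(a \right)} = \sqrt{-7 + a}$
$F{\left(Z \right)} = - \frac{1}{71}$ ($F{\left(Z \right)} = \frac{1}{-58 - 13} = \frac{1}{-71} = - \frac{1}{71}$)
$\sqrt{H{\left(-129 \right)} - 5766} + F{\left(84 \right)} = \sqrt{\sqrt{-7 - 129} - 5766} - \frac{1}{71} = \sqrt{\sqrt{-136} - 5766} - \frac{1}{71} = \sqrt{2 i \sqrt{34} - 5766} - \frac{1}{71} = \sqrt{-5766 + 2 i \sqrt{34}} - \frac{1}{71} = - \frac{1}{71} + \sqrt{-5766 + 2 i \sqrt{34}}$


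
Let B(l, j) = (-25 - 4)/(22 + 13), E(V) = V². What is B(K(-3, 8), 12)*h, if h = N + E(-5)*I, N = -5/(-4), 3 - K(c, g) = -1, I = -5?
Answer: 2871/28 ≈ 102.54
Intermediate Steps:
K(c, g) = 4 (K(c, g) = 3 - 1*(-1) = 3 + 1 = 4)
B(l, j) = -29/35
N = 5/4 (N = -5*(-¼) = 5/4 ≈ 1.2500)
h = -495/4 (h = 5/4 + (-5)²*(-5) = 5/4 + 25*(-5) = 5/4 - 125 = -495/4 ≈ -123.75)
B(K(-3, 8), 12)*h = -29/35*(-495/4) = 2871/28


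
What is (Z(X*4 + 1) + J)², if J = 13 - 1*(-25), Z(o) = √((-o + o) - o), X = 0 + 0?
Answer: (38 + I)² ≈ 1443.0 + 76.0*I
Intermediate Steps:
X = 0
Z(o) = √(-o) (Z(o) = √(0 - o) = √(-o))
J = 38 (J = 13 + 25 = 38)
(Z(X*4 + 1) + J)² = (√(-(0*4 + 1)) + 38)² = (√(-(0 + 1)) + 38)² = (√(-1*1) + 38)² = (√(-1) + 38)² = (I + 38)² = (38 + I)²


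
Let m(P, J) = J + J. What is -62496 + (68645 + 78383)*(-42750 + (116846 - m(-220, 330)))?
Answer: 10797085712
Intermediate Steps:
m(P, J) = 2*J
-62496 + (68645 + 78383)*(-42750 + (116846 - m(-220, 330))) = -62496 + (68645 + 78383)*(-42750 + (116846 - 2*330)) = -62496 + 147028*(-42750 + (116846 - 1*660)) = -62496 + 147028*(-42750 + (116846 - 660)) = -62496 + 147028*(-42750 + 116186) = -62496 + 147028*73436 = -62496 + 10797148208 = 10797085712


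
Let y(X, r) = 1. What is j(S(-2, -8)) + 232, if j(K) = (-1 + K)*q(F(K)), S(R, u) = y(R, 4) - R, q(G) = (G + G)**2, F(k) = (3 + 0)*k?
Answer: 880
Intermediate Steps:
F(k) = 3*k
q(G) = 4*G**2 (q(G) = (2*G)**2 = 4*G**2)
S(R, u) = 1 - R
j(K) = 36*K**2*(-1 + K) (j(K) = (-1 + K)*(4*(3*K)**2) = (-1 + K)*(4*(9*K**2)) = (-1 + K)*(36*K**2) = 36*K**2*(-1 + K))
j(S(-2, -8)) + 232 = 36*(1 - 1*(-2))**2*(-1 + (1 - 1*(-2))) + 232 = 36*(1 + 2)**2*(-1 + (1 + 2)) + 232 = 36*3**2*(-1 + 3) + 232 = 36*9*2 + 232 = 648 + 232 = 880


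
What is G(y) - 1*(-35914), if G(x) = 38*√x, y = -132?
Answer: 35914 + 76*I*√33 ≈ 35914.0 + 436.59*I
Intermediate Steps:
G(y) - 1*(-35914) = 38*√(-132) - 1*(-35914) = 38*(2*I*√33) + 35914 = 76*I*√33 + 35914 = 35914 + 76*I*√33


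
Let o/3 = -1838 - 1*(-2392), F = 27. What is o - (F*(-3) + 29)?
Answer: 1714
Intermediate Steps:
o = 1662 (o = 3*(-1838 - 1*(-2392)) = 3*(-1838 + 2392) = 3*554 = 1662)
o - (F*(-3) + 29) = 1662 - (27*(-3) + 29) = 1662 - (-81 + 29) = 1662 - 1*(-52) = 1662 + 52 = 1714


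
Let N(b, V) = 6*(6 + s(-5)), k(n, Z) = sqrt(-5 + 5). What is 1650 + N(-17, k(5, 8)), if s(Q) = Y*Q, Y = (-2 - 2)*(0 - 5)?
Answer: 1086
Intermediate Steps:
Y = 20 (Y = -4*(-5) = 20)
s(Q) = 20*Q
k(n, Z) = 0 (k(n, Z) = sqrt(0) = 0)
N(b, V) = -564 (N(b, V) = 6*(6 + 20*(-5)) = 6*(6 - 100) = 6*(-94) = -564)
1650 + N(-17, k(5, 8)) = 1650 - 564 = 1086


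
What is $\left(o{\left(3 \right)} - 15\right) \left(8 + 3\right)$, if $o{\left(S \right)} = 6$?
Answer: $-99$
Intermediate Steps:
$\left(o{\left(3 \right)} - 15\right) \left(8 + 3\right) = \left(6 - 15\right) \left(8 + 3\right) = \left(-9\right) 11 = -99$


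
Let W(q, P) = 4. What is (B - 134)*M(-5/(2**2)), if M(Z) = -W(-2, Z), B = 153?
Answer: -76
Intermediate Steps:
M(Z) = -4 (M(Z) = -1*4 = -4)
(B - 134)*M(-5/(2**2)) = (153 - 134)*(-4) = 19*(-4) = -76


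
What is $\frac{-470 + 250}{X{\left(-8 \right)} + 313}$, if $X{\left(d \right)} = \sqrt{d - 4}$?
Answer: $- \frac{68860}{97981} + \frac{440 i \sqrt{3}}{97981} \approx -0.70279 + 0.0077781 i$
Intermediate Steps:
$X{\left(d \right)} = \sqrt{-4 + d}$
$\frac{-470 + 250}{X{\left(-8 \right)} + 313} = \frac{-470 + 250}{\sqrt{-4 - 8} + 313} = - \frac{220}{\sqrt{-12} + 313} = - \frac{220}{2 i \sqrt{3} + 313} = - \frac{220}{313 + 2 i \sqrt{3}}$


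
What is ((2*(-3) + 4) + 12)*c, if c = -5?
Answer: -50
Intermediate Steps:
((2*(-3) + 4) + 12)*c = ((2*(-3) + 4) + 12)*(-5) = ((-6 + 4) + 12)*(-5) = (-2 + 12)*(-5) = 10*(-5) = -50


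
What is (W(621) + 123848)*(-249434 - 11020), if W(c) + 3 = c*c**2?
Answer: -62406577095324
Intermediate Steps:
W(c) = -3 + c**3 (W(c) = -3 + c*c**2 = -3 + c**3)
(W(621) + 123848)*(-249434 - 11020) = ((-3 + 621**3) + 123848)*(-249434 - 11020) = ((-3 + 239483061) + 123848)*(-260454) = (239483058 + 123848)*(-260454) = 239606906*(-260454) = -62406577095324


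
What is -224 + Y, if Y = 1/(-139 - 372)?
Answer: -114465/511 ≈ -224.00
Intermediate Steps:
Y = -1/511 (Y = 1/(-511) = -1/511 ≈ -0.0019569)
-224 + Y = -224 - 1/511 = -114465/511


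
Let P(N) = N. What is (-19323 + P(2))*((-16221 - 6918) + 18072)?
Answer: 97899507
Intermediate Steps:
(-19323 + P(2))*((-16221 - 6918) + 18072) = (-19323 + 2)*((-16221 - 6918) + 18072) = -19321*(-23139 + 18072) = -19321*(-5067) = 97899507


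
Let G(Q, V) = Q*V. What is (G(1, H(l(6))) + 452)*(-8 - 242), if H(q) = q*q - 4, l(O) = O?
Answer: -121000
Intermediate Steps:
H(q) = -4 + q² (H(q) = q² - 4 = -4 + q²)
(G(1, H(l(6))) + 452)*(-8 - 242) = (1*(-4 + 6²) + 452)*(-8 - 242) = (1*(-4 + 36) + 452)*(-250) = (1*32 + 452)*(-250) = (32 + 452)*(-250) = 484*(-250) = -121000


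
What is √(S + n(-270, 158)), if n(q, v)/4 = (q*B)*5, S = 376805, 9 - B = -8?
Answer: √285005 ≈ 533.86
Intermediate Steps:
B = 17 (B = 9 - 1*(-8) = 9 + 8 = 17)
n(q, v) = 340*q (n(q, v) = 4*((q*17)*5) = 4*((17*q)*5) = 4*(85*q) = 340*q)
√(S + n(-270, 158)) = √(376805 + 340*(-270)) = √(376805 - 91800) = √285005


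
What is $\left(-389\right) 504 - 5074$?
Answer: $-201130$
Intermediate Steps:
$\left(-389\right) 504 - 5074 = -196056 - 5074 = -201130$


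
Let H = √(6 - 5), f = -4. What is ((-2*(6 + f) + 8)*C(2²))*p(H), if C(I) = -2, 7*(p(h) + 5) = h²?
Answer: 272/7 ≈ 38.857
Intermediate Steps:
H = 1 (H = √1 = 1)
p(h) = -5 + h²/7
((-2*(6 + f) + 8)*C(2²))*p(H) = ((-2*(6 - 4) + 8)*(-2))*(-5 + (⅐)*1²) = ((-2*2 + 8)*(-2))*(-5 + (⅐)*1) = ((-4 + 8)*(-2))*(-5 + ⅐) = (4*(-2))*(-34/7) = -8*(-34/7) = 272/7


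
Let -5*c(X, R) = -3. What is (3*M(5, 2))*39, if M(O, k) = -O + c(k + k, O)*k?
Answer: -2223/5 ≈ -444.60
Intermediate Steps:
c(X, R) = ⅗ (c(X, R) = -⅕*(-3) = ⅗)
M(O, k) = -O + 3*k/5
(3*M(5, 2))*39 = (3*(-1*5 + (⅗)*2))*39 = (3*(-5 + 6/5))*39 = (3*(-19/5))*39 = -57/5*39 = -2223/5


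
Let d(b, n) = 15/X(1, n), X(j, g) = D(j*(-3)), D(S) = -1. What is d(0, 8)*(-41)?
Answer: 615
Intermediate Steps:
X(j, g) = -1
d(b, n) = -15 (d(b, n) = 15/(-1) = 15*(-1) = -15)
d(0, 8)*(-41) = -15*(-41) = 615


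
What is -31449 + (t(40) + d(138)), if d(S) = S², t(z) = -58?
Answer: -12463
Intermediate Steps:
-31449 + (t(40) + d(138)) = -31449 + (-58 + 138²) = -31449 + (-58 + 19044) = -31449 + 18986 = -12463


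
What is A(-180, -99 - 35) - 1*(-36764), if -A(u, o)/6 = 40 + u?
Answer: 37604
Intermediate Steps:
A(u, o) = -240 - 6*u (A(u, o) = -6*(40 + u) = -240 - 6*u)
A(-180, -99 - 35) - 1*(-36764) = (-240 - 6*(-180)) - 1*(-36764) = (-240 + 1080) + 36764 = 840 + 36764 = 37604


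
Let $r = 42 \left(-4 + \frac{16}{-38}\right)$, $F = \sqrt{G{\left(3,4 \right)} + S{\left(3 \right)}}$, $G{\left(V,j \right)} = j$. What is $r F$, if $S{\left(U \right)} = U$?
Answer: $- \frac{3528 \sqrt{7}}{19} \approx -491.27$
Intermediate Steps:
$F = \sqrt{7}$ ($F = \sqrt{4 + 3} = \sqrt{7} \approx 2.6458$)
$r = - \frac{3528}{19}$ ($r = 42 \left(-4 + 16 \left(- \frac{1}{38}\right)\right) = 42 \left(-4 - \frac{8}{19}\right) = 42 \left(- \frac{84}{19}\right) = - \frac{3528}{19} \approx -185.68$)
$r F = - \frac{3528 \sqrt{7}}{19}$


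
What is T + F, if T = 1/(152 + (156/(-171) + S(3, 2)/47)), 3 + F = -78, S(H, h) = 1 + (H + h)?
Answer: -32810907/405106 ≈ -80.993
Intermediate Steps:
S(H, h) = 1 + H + h
F = -81 (F = -3 - 78 = -81)
T = 2679/405106 (T = 1/(152 + (156/(-171) + (1 + 3 + 2)/47)) = 1/(152 + (156*(-1/171) + 6*(1/47))) = 1/(152 + (-52/57 + 6/47)) = 1/(152 - 2102/2679) = 1/(405106/2679) = 2679/405106 ≈ 0.0066131)
T + F = 2679/405106 - 81 = -32810907/405106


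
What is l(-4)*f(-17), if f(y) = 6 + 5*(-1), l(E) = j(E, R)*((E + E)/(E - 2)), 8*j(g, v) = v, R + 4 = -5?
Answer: -3/2 ≈ -1.5000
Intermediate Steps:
R = -9 (R = -4 - 5 = -9)
j(g, v) = v/8
l(E) = -9*E/(4*(-2 + E)) (l(E) = ((⅛)*(-9))*((E + E)/(E - 2)) = -9*2*E/(8*(-2 + E)) = -9*E/(4*(-2 + E)))
f(y) = 1 (f(y) = 6 - 5 = 1)
l(-4)*f(-17) = -9*(-4)/(-8 + 4*(-4))*1 = -9*(-4)/(-8 - 16)*1 = -9*(-4)/(-24)*1 = -9*(-4)*(-1/24)*1 = -3/2*1 = -3/2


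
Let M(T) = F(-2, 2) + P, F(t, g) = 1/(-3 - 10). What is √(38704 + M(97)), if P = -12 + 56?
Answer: 11*√54119/13 ≈ 196.84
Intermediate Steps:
F(t, g) = -1/13 (F(t, g) = 1/(-13) = -1/13)
P = 44
M(T) = 571/13 (M(T) = -1/13 + 44 = 571/13)
√(38704 + M(97)) = √(38704 + 571/13) = √(503723/13) = 11*√54119/13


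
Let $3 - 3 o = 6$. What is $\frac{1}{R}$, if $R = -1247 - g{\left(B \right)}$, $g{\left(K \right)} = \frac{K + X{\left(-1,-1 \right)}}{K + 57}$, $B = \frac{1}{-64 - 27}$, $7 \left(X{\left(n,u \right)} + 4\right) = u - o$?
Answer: $- \frac{5186}{6466577} \approx -0.00080197$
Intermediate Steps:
$o = -1$ ($o = 1 - 2 = -1$)
$X{\left(n,u \right)} = - \frac{27}{7} + \frac{u}{7}$ ($X{\left(n,u \right)} = -4 + \frac{u - -1}{7} = -4 + \frac{u + 1}{7} = -4 + \frac{1 + u}{7} = -4 + \left(\frac{1}{7} + \frac{u}{7}\right) = - \frac{27}{7} + \frac{u}{7}$)
$B = - \frac{1}{91}$ ($B = \frac{1}{-91} = - \frac{1}{91} \approx -0.010989$)
$g{\left(K \right)} = \frac{-4 + K}{57 + K}$ ($g{\left(K \right)} = \frac{K + \left(- \frac{27}{7} + \frac{1}{7} \left(-1\right)\right)}{K + 57} = \frac{K - 4}{57 + K} = \frac{-4 + K}{57 + K}$)
$R = - \frac{6466577}{5186}$ ($R = -1247 - \frac{-4 - \frac{1}{91}}{57 - \frac{1}{91}} = -1247 - \frac{1}{\frac{5186}{91}} \left(- \frac{365}{91}\right) = -1247 - \frac{91}{5186} \left(- \frac{365}{91}\right) = -1247 - - \frac{365}{5186} = -1247 + \frac{365}{5186} = - \frac{6466577}{5186} \approx -1246.9$)
$\frac{1}{R} = \frac{1}{- \frac{6466577}{5186}} = - \frac{5186}{6466577}$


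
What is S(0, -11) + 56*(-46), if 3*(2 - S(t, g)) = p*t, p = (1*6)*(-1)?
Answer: -2574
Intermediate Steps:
p = -6 (p = 6*(-1) = -6)
S(t, g) = 2 + 2*t (S(t, g) = 2 - (-2)*t = 2 + 2*t)
S(0, -11) + 56*(-46) = (2 + 2*0) + 56*(-46) = (2 + 0) - 2576 = 2 - 2576 = -2574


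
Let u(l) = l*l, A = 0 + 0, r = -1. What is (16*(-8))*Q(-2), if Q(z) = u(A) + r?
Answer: 128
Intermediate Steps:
A = 0
u(l) = l²
Q(z) = -1 (Q(z) = 0² - 1 = 0 - 1 = -1)
(16*(-8))*Q(-2) = (16*(-8))*(-1) = -128*(-1) = 128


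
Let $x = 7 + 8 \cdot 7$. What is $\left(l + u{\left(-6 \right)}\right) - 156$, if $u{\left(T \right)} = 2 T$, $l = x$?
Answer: $-105$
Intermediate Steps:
$x = 63$ ($x = 7 + 56 = 63$)
$l = 63$
$\left(l + u{\left(-6 \right)}\right) - 156 = \left(63 + 2 \left(-6\right)\right) - 156 = \left(63 - 12\right) - 156 = 51 - 156 = -105$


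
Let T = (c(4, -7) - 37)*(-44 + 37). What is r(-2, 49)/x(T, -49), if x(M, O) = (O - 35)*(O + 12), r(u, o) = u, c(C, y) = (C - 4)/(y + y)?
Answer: -1/1554 ≈ -0.00064350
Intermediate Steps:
c(C, y) = (-4 + C)/(2*y) (c(C, y) = (-4 + C)/((2*y)) = (-4 + C)*(1/(2*y)) = (-4 + C)/(2*y))
T = 259 (T = ((1/2)*(-4 + 4)/(-7) - 37)*(-44 + 37) = ((1/2)*(-1/7)*0 - 37)*(-7) = (0 - 37)*(-7) = -37*(-7) = 259)
x(M, O) = (-35 + O)*(12 + O)
r(-2, 49)/x(T, -49) = -2/(-420 + (-49)**2 - 23*(-49)) = -2/(-420 + 2401 + 1127) = -2/3108 = -2*1/3108 = -1/1554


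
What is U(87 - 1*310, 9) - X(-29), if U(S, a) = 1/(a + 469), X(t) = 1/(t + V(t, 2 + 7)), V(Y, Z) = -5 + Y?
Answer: 541/30114 ≈ 0.017965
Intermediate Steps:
X(t) = 1/(-5 + 2*t) (X(t) = 1/(t + (-5 + t)) = 1/(-5 + 2*t))
U(S, a) = 1/(469 + a)
U(87 - 1*310, 9) - X(-29) = 1/(469 + 9) - 1/(-5 + 2*(-29)) = 1/478 - 1/(-5 - 58) = 1/478 - 1/(-63) = 1/478 - 1*(-1/63) = 1/478 + 1/63 = 541/30114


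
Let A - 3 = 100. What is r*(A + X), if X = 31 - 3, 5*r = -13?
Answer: -1703/5 ≈ -340.60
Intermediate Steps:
A = 103 (A = 3 + 100 = 103)
r = -13/5 (r = (1/5)*(-13) = -13/5 ≈ -2.6000)
X = 28
r*(A + X) = -13*(103 + 28)/5 = -13/5*131 = -1703/5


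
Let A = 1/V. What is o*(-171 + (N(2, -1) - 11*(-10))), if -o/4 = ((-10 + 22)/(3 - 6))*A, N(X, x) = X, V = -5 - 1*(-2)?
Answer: 944/3 ≈ 314.67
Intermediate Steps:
V = -3 (V = -5 + 2 = -3)
A = -⅓ (A = 1/(-3) = -⅓ ≈ -0.33333)
o = -16/3 (o = -4*(-10 + 22)/(3 - 6)*(-1)/3 = -4*12/(-3)*(-1)/3 = -4*12*(-⅓)*(-1)/3 = -(-16)*(-1)/3 = -4*4/3 = -16/3 ≈ -5.3333)
o*(-171 + (N(2, -1) - 11*(-10))) = -16*(-171 + (2 - 11*(-10)))/3 = -16*(-171 + (2 + 110))/3 = -16*(-171 + 112)/3 = -16/3*(-59) = 944/3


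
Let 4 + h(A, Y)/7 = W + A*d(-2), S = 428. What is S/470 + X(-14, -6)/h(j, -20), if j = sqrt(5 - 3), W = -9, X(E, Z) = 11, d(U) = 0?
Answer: 16889/21385 ≈ 0.78976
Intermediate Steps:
j = sqrt(2) ≈ 1.4142
h(A, Y) = -91 (h(A, Y) = -28 + 7*(-9 + A*0) = -28 + 7*(-9 + 0) = -28 + 7*(-9) = -28 - 63 = -91)
S/470 + X(-14, -6)/h(j, -20) = 428/470 + 11/(-91) = 428*(1/470) + 11*(-1/91) = 214/235 - 11/91 = 16889/21385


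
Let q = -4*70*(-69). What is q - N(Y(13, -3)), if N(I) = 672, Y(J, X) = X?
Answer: 18648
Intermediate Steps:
q = 19320 (q = -280*(-69) = 19320)
q - N(Y(13, -3)) = 19320 - 1*672 = 19320 - 672 = 18648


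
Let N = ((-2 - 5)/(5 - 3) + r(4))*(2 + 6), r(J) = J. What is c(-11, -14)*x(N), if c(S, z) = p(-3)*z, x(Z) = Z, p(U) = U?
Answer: 168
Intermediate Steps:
N = 4 (N = ((-2 - 5)/(5 - 3) + 4)*(2 + 6) = (-7/2 + 4)*8 = (½)*8 = 4)
c(S, z) = -3*z
c(-11, -14)*x(N) = -3*(-14)*4 = 42*4 = 168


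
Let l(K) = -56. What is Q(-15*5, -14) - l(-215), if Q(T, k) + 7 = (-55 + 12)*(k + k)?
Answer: 1253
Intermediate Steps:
Q(T, k) = -7 - 86*k (Q(T, k) = -7 + (-55 + 12)*(k + k) = -7 - 86*k)
Q(-15*5, -14) - l(-215) = (-7 - 86*(-14)) - 1*(-56) = (-7 + 1204) + 56 = 1197 + 56 = 1253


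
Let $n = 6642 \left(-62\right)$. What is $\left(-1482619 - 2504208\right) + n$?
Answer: $-4398631$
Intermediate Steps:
$n = -411804$
$\left(-1482619 - 2504208\right) + n = \left(-1482619 - 2504208\right) - 411804 = -3986827 - 411804 = -4398631$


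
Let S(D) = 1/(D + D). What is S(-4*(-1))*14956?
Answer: 3739/2 ≈ 1869.5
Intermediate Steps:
S(D) = 1/(2*D)
S(-4*(-1))*14956 = (1/(2*((-4*(-1)))))*14956 = ((1/2)/4)*14956 = ((1/2)*(1/4))*14956 = (1/8)*14956 = 3739/2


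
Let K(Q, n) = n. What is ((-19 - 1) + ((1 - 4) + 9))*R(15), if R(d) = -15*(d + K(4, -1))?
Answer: 2940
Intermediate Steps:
R(d) = 15 - 15*d (R(d) = -15*(d - 1) = -15*(-1 + d) = 15 - 15*d)
((-19 - 1) + ((1 - 4) + 9))*R(15) = ((-19 - 1) + ((1 - 4) + 9))*(15 - 15*15) = (-20 + (-3 + 9))*(15 - 225) = (-20 + 6)*(-210) = -14*(-210) = 2940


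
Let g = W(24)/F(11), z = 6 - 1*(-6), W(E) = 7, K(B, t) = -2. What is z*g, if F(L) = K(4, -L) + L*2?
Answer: 21/5 ≈ 4.2000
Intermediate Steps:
F(L) = -2 + 2*L (F(L) = -2 + L*2 = -2 + 2*L)
z = 12 (z = 6 + 6 = 12)
g = 7/20 (g = 7/(-2 + 2*11) = 7/(-2 + 22) = 7/20 ≈ 0.35000)
z*g = 12*(7/20) = 21/5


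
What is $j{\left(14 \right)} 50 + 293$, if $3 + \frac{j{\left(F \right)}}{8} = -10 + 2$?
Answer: $-4107$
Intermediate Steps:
$j{\left(F \right)} = -88$ ($j{\left(F \right)} = -24 + 8 \left(-10 + 2\right) = -24 + 8 \left(-8\right) = -24 - 64 = -88$)
$j{\left(14 \right)} 50 + 293 = \left(-88\right) 50 + 293 = -4400 + 293 = -4107$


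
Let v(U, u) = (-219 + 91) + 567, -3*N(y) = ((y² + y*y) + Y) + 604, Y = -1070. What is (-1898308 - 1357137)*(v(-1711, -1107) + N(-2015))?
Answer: 26429873891815/3 ≈ 8.8100e+12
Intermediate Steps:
N(y) = 466/3 - 2*y²/3 (N(y) = -(((y² + y*y) - 1070) + 604)/3 = -(((y² + y²) - 1070) + 604)/3 = -((2*y² - 1070) + 604)/3 = -((-1070 + 2*y²) + 604)/3 = -(-466 + 2*y²)/3 = 466/3 - 2*y²/3)
v(U, u) = 439 (v(U, u) = -128 + 567 = 439)
(-1898308 - 1357137)*(v(-1711, -1107) + N(-2015)) = (-1898308 - 1357137)*(439 + (466/3 - ⅔*(-2015)²)) = -3255445*(439 + (466/3 - ⅔*4060225)) = -3255445*(439 + (466/3 - 8120450/3)) = -3255445*(439 - 8119984/3) = -3255445*(-8118667/3) = 26429873891815/3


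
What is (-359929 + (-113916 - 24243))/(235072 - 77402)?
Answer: -249044/78835 ≈ -3.1591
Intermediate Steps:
(-359929 + (-113916 - 24243))/(235072 - 77402) = (-359929 - 138159)/157670 = -498088*1/157670 = -249044/78835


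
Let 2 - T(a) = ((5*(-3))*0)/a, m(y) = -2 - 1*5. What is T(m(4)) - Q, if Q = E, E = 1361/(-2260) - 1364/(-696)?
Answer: 126317/196620 ≈ 0.64244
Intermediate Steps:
m(y) = -7 (m(y) = -2 - 5 = -7)
E = 266923/196620 (E = 1361*(-1/2260) - 1364*(-1/696) = -1361/2260 + 341/174 = 266923/196620 ≈ 1.3576)
Q = 266923/196620 ≈ 1.3576
T(a) = 2 (T(a) = 2 - (5*(-3))*0/a = 2 - (-15*0)/a = 2 - 0/a = 2 - 1*0 = 2 + 0 = 2)
T(m(4)) - Q = 2 - 1*266923/196620 = 2 - 266923/196620 = 126317/196620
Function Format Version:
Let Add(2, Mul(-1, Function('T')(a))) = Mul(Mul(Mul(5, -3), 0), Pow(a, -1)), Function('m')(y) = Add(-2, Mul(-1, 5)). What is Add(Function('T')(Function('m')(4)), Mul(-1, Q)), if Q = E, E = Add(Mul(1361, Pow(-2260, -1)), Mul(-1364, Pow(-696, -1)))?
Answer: Rational(126317, 196620) ≈ 0.64244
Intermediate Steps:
Function('m')(y) = -7 (Function('m')(y) = Add(-2, -5) = -7)
E = Rational(266923, 196620) (E = Add(Mul(1361, Rational(-1, 2260)), Mul(-1364, Rational(-1, 696))) = Add(Rational(-1361, 2260), Rational(341, 174)) = Rational(266923, 196620) ≈ 1.3576)
Q = Rational(266923, 196620) ≈ 1.3576
Function('T')(a) = 2 (Function('T')(a) = Add(2, Mul(-1, Mul(Mul(Mul(5, -3), 0), Pow(a, -1)))) = Add(2, Mul(-1, Mul(Mul(-15, 0), Pow(a, -1)))) = Add(2, Mul(-1, Mul(0, Pow(a, -1)))) = Add(2, Mul(-1, 0)) = Add(2, 0) = 2)
Add(Function('T')(Function('m')(4)), Mul(-1, Q)) = Add(2, Mul(-1, Rational(266923, 196620))) = Add(2, Rational(-266923, 196620)) = Rational(126317, 196620)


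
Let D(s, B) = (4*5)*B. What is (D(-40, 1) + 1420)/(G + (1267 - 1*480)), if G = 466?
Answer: 1440/1253 ≈ 1.1492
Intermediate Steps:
D(s, B) = 20*B
(D(-40, 1) + 1420)/(G + (1267 - 1*480)) = (20*1 + 1420)/(466 + (1267 - 1*480)) = (20 + 1420)/(466 + (1267 - 480)) = 1440/(466 + 787) = 1440/1253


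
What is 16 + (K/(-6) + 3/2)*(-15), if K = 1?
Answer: -4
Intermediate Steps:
16 + (K/(-6) + 3/2)*(-15) = 16 + (1/(-6) + 3/2)*(-15) = 16 + (1*(-⅙) + 3*(½))*(-15) = 16 + (-⅙ + 3/2)*(-15) = 16 + (4/3)*(-15) = 16 - 20 = -4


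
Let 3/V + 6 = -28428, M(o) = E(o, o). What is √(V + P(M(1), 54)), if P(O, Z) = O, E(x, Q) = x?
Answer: 27*√123214/9478 ≈ 0.99995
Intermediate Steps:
M(o) = o
V = -1/9478 (V = 3/(-6 - 28428) = 3/(-28434) = 3*(-1/28434) = -1/9478 ≈ -0.00010551)
√(V + P(M(1), 54)) = √(-1/9478 + 1) = √(9477/9478) = 27*√123214/9478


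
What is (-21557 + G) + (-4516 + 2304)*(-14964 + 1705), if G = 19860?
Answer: 29327211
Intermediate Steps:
(-21557 + G) + (-4516 + 2304)*(-14964 + 1705) = (-21557 + 19860) + (-4516 + 2304)*(-14964 + 1705) = -1697 - 2212*(-13259) = -1697 + 29328908 = 29327211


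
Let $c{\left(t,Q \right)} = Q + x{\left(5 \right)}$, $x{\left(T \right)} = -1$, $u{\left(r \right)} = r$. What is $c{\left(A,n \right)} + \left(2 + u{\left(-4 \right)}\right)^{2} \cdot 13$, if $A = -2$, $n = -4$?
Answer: $47$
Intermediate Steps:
$c{\left(t,Q \right)} = -1 + Q$ ($c{\left(t,Q \right)} = Q - 1 = -1 + Q$)
$c{\left(A,n \right)} + \left(2 + u{\left(-4 \right)}\right)^{2} \cdot 13 = \left(-1 - 4\right) + \left(2 - 4\right)^{2} \cdot 13 = -5 + \left(-2\right)^{2} \cdot 13 = -5 + 4 \cdot 13 = -5 + 52 = 47$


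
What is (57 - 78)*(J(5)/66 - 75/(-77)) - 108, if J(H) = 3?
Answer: -2847/22 ≈ -129.41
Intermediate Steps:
(57 - 78)*(J(5)/66 - 75/(-77)) - 108 = (57 - 78)*(3/66 - 75/(-77)) - 108 = -21*(3*(1/66) - 75*(-1/77)) - 108 = -21*(1/22 + 75/77) - 108 = -21*157/154 - 108 = -471/22 - 108 = -2847/22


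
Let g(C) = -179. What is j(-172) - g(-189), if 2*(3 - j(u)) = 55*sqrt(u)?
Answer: 182 - 55*I*sqrt(43) ≈ 182.0 - 360.66*I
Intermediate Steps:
j(u) = 3 - 55*sqrt(u)/2
j(-172) - g(-189) = (3 - 55*I*sqrt(43)) - 1*(-179) = (3 - 55*I*sqrt(43)) + 179 = 182 - 55*I*sqrt(43)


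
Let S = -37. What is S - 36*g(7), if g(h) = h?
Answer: -289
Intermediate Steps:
S - 36*g(7) = -37 - 36*7 = -37 - 252 = -289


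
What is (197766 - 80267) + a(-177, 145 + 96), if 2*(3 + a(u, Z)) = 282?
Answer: 117637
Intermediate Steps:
a(u, Z) = 138 (a(u, Z) = -3 + (½)*282 = -3 + 141 = 138)
(197766 - 80267) + a(-177, 145 + 96) = (197766 - 80267) + 138 = 117499 + 138 = 117637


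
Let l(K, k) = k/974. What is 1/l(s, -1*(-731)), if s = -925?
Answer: 974/731 ≈ 1.3324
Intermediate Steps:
l(K, k) = k/974 (l(K, k) = k*(1/974) = k/974)
1/l(s, -1*(-731)) = 1/((-1*(-731))/974) = 1/((1/974)*731) = 1/(731/974) = 974/731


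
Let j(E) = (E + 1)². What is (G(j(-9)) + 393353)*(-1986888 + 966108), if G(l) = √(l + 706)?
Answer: -401526875340 - 1020780*√770 ≈ -4.0156e+11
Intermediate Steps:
j(E) = (1 + E)²
G(l) = √(706 + l)
(G(j(-9)) + 393353)*(-1986888 + 966108) = (√(706 + (1 - 9)²) + 393353)*(-1986888 + 966108) = (√(706 + (-8)²) + 393353)*(-1020780) = (√(706 + 64) + 393353)*(-1020780) = (√770 + 393353)*(-1020780) = (393353 + √770)*(-1020780) = -401526875340 - 1020780*√770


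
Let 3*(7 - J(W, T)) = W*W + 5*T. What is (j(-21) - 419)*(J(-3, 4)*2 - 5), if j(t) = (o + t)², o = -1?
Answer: -2015/3 ≈ -671.67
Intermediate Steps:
J(W, T) = 7 - 5*T/3 - W²/3 (J(W, T) = 7 - (W*W + 5*T)/3 = 7 - (W² + 5*T)/3 = 7 + (-5*T/3 - W²/3) = 7 - 5*T/3 - W²/3)
j(t) = (-1 + t)²
(j(-21) - 419)*(J(-3, 4)*2 - 5) = ((-1 - 21)² - 419)*((7 - 5/3*4 - ⅓*(-3)²)*2 - 5) = ((-22)² - 419)*((7 - 20/3 - ⅓*9)*2 - 5) = (484 - 419)*((7 - 20/3 - 3)*2 - 5) = 65*(-8/3*2 - 5) = 65*(-16/3 - 5) = 65*(-31/3) = -2015/3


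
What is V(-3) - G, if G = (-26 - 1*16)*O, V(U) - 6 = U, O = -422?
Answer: -17721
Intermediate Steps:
V(U) = 6 + U
G = 17724 (G = (-26 - 1*16)*(-422) = (-26 - 16)*(-422) = -42*(-422) = 17724)
V(-3) - G = (6 - 3) - 1*17724 = 3 - 17724 = -17721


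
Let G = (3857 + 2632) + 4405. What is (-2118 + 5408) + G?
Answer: 14184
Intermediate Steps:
G = 10894 (G = 6489 + 4405 = 10894)
(-2118 + 5408) + G = (-2118 + 5408) + 10894 = 3290 + 10894 = 14184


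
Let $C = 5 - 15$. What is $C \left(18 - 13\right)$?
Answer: $-50$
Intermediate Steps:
$C = -10$
$C \left(18 - 13\right) = - 10 \left(18 - 13\right) = \left(-10\right) 5 = -50$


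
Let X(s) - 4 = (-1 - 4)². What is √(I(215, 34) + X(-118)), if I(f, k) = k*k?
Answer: √1185 ≈ 34.424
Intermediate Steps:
I(f, k) = k²
X(s) = 29 (X(s) = 4 + (-1 - 4)² = 4 + (-5)² = 4 + 25 = 29)
√(I(215, 34) + X(-118)) = √(34² + 29) = √(1156 + 29) = √1185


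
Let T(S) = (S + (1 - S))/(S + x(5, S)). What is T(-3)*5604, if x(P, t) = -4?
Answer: -5604/7 ≈ -800.57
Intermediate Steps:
T(S) = 1/(-4 + S) (T(S) = (S + (1 - S))/(S - 4) = 1/(-4 + S))
T(-3)*5604 = 5604/(-4 - 3) = 5604/(-7) = -⅐*5604 = -5604/7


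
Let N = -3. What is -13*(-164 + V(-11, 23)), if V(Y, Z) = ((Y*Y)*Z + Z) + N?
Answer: -34307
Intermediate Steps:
V(Y, Z) = -3 + Z + Z*Y**2 (V(Y, Z) = ((Y*Y)*Z + Z) - 3 = (Y**2*Z + Z) - 3 = (Z*Y**2 + Z) - 3 = (Z + Z*Y**2) - 3 = -3 + Z + Z*Y**2)
-13*(-164 + V(-11, 23)) = -13*(-164 + (-3 + 23 + 23*(-11)**2)) = -13*(-164 + (-3 + 23 + 23*121)) = -13*(-164 + (-3 + 23 + 2783)) = -13*(-164 + 2803) = -13*2639 = -34307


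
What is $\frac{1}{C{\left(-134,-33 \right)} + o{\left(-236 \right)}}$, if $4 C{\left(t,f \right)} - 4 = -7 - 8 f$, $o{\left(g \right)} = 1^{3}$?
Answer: $\frac{4}{265} \approx 0.015094$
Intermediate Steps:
$o{\left(g \right)} = 1$
$C{\left(t,f \right)} = - \frac{3}{4} - 2 f$ ($C{\left(t,f \right)} = 1 + \frac{-7 - 8 f}{4} = 1 - \left(\frac{7}{4} + 2 f\right) = - \frac{3}{4} - 2 f$)
$\frac{1}{C{\left(-134,-33 \right)} + o{\left(-236 \right)}} = \frac{1}{\left(- \frac{3}{4} - -66\right) + 1} = \frac{1}{\left(- \frac{3}{4} + 66\right) + 1} = \frac{1}{\frac{261}{4} + 1} = \frac{1}{\frac{265}{4}} = \frac{4}{265}$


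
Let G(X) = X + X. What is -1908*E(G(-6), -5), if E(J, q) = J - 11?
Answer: 43884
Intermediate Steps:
G(X) = 2*X
E(J, q) = -11 + J
-1908*E(G(-6), -5) = -1908*(-11 + 2*(-6)) = -1908*(-11 - 12) = -1908*(-23) = 43884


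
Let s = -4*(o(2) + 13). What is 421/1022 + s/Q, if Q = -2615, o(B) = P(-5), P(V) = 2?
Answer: 232447/534506 ≈ 0.43488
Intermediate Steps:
o(B) = 2
s = -60 (s = -4*(2 + 13) = -4*15 = -60)
421/1022 + s/Q = 421/1022 - 60/(-2615) = 421*(1/1022) - 60*(-1/2615) = 421/1022 + 12/523 = 232447/534506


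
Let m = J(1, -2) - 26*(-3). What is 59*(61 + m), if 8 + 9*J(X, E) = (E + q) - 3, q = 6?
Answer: 73396/9 ≈ 8155.1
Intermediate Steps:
J(X, E) = -5/9 + E/9 (J(X, E) = -8/9 + ((E + 6) - 3)/9 = -8/9 + ((6 + E) - 3)/9 = -8/9 + (3 + E)/9 = -8/9 + (⅓ + E/9) = -5/9 + E/9)
m = 695/9 (m = (-5/9 + (⅑)*(-2)) - 26*(-3) = (-5/9 - 2/9) - 1*(-78) = -7/9 + 78 = 695/9 ≈ 77.222)
59*(61 + m) = 59*(61 + 695/9) = 59*(1244/9) = 73396/9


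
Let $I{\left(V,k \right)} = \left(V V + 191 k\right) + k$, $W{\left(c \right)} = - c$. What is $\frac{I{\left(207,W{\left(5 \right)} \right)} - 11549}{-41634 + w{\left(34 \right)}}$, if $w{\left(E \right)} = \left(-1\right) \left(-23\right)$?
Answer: $- \frac{30340}{41611} \approx -0.72913$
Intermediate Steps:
$I{\left(V,k \right)} = V^{2} + 192 k$ ($I{\left(V,k \right)} = \left(V^{2} + 191 k\right) + k = V^{2} + 192 k$)
$w{\left(E \right)} = 23$
$\frac{I{\left(207,W{\left(5 \right)} \right)} - 11549}{-41634 + w{\left(34 \right)}} = \frac{\left(207^{2} + 192 \left(\left(-1\right) 5\right)\right) - 11549}{-41634 + 23} = \frac{\left(42849 + 192 \left(-5\right)\right) - 11549}{-41611} = \left(\left(42849 - 960\right) - 11549\right) \left(- \frac{1}{41611}\right) = \left(41889 - 11549\right) \left(- \frac{1}{41611}\right) = 30340 \left(- \frac{1}{41611}\right) = - \frac{30340}{41611}$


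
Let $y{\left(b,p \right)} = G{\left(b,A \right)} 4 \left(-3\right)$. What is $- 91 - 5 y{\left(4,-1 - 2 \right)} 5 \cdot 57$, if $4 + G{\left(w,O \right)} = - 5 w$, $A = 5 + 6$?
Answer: $37346400$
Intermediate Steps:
$A = 11$
$G{\left(w,O \right)} = -4 - 5 w$
$y{\left(b,p \right)} = 48 + 60 b$ ($y{\left(b,p \right)} = \left(-4 - 5 b\right) 4 \left(-3\right) = \left(-16 - 20 b\right) \left(-3\right) = 48 + 60 b$)
$- 91 - 5 y{\left(4,-1 - 2 \right)} 5 \cdot 57 = - 91 - 5 \left(48 + 60 \cdot 4\right) 5 \cdot 57 = - 91 - 5 \left(48 + 240\right) 5 \cdot 57 = - 91 \left(-5\right) 288 \cdot 5 \cdot 57 = - 91 \left(\left(-1440\right) 5\right) 57 = \left(-91\right) \left(-7200\right) 57 = 655200 \cdot 57 = 37346400$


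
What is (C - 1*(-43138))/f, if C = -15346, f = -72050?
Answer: -13896/36025 ≈ -0.38573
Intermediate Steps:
(C - 1*(-43138))/f = (-15346 - 1*(-43138))/(-72050) = (-15346 + 43138)*(-1/72050) = 27792*(-1/72050) = -13896/36025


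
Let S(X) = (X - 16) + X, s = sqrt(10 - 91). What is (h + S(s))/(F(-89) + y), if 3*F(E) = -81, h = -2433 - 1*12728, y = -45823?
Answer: 15177/45850 - 9*I/22925 ≈ 0.33101 - 0.00039258*I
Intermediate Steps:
s = 9*I (s = sqrt(-81) = 9*I ≈ 9.0*I)
h = -15161 (h = -2433 - 12728 = -15161)
F(E) = -27 (F(E) = (1/3)*(-81) = -27)
S(X) = -16 + 2*X (S(X) = (-16 + X) + X = -16 + 2*X)
(h + S(s))/(F(-89) + y) = (-15161 + (-16 + 2*(9*I)))/(-27 - 45823) = (-15161 + (-16 + 18*I))/(-45850) = (-15177 + 18*I)*(-1/45850) = 15177/45850 - 9*I/22925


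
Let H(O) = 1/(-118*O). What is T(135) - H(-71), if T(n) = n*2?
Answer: 2262059/8378 ≈ 270.00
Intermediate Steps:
H(O) = -1/(118*O)
T(n) = 2*n
T(135) - H(-71) = 2*135 - (-1)/(118*(-71)) = 270 - (-1)*(-1)/(118*71) = 270 - 1*1/8378 = 270 - 1/8378 = 2262059/8378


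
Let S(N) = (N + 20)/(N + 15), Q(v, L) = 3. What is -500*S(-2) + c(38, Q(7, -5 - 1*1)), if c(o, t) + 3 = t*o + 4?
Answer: -7505/13 ≈ -577.31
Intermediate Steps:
S(N) = (20 + N)/(15 + N)
c(o, t) = 1 + o*t (c(o, t) = -3 + (t*o + 4) = -3 + (o*t + 4) = -3 + (4 + o*t) = 1 + o*t)
-500*S(-2) + c(38, Q(7, -5 - 1*1)) = -500*(20 - 2)/(15 - 2) + (1 + 38*3) = -500*18/13 + (1 + 114) = -500*18/13 + 115 = -9000/13 + 115 = -7505/13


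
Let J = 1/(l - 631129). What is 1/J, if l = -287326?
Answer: -918455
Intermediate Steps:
J = -1/918455 (J = 1/(-287326 - 631129) = 1/(-918455) = -1/918455 ≈ -1.0888e-6)
1/J = 1/(-1/918455) = -918455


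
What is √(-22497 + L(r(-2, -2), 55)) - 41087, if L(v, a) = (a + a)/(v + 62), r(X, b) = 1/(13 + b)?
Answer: -41087 + I*√10493776603/683 ≈ -41087.0 + 149.98*I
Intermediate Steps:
L(v, a) = 2*a/(62 + v) (L(v, a) = (2*a)/(62 + v) = 2*a/(62 + v))
√(-22497 + L(r(-2, -2), 55)) - 41087 = √(-22497 + 2*55/(62 + 1/(13 - 2))) - 41087 = √(-22497 + 2*55/(62 + 1/11)) - 41087 = √(-22497 + 2*55/(683/11)) - 41087 = √(-22497 + 2*55*(11/683)) - 41087 = √(-22497 + 1210/683) - 41087 = √(-15364241/683) - 41087 = I*√10493776603/683 - 41087 = -41087 + I*√10493776603/683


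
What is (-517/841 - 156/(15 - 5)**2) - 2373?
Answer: -49938049/21025 ≈ -2375.2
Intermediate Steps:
(-517/841 - 156/(15 - 5)**2) - 2373 = (-517*1/841 - 156/(10**2)) - 2373 = (-517/841 - 156/100) - 2373 = (-517/841 - 156*1/100) - 2373 = (-517/841 - 39/25) - 2373 = -45724/21025 - 2373 = -49938049/21025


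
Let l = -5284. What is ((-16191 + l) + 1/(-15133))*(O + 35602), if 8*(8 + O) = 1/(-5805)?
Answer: -67148640734825273/87847065 ≈ -7.6438e+8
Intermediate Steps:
O = -371521/46440 (O = -8 + (1/8)/(-5805) = -8 + (1/8)*(-1/5805) = -8 - 1/46440 = -371521/46440 ≈ -8.0000)
((-16191 + l) + 1/(-15133))*(O + 35602) = ((-16191 - 5284) + 1/(-15133))*(-371521/46440 + 35602) = (-21475 - 1/15133)*(1652985359/46440) = -324981176/15133*1652985359/46440 = -67148640734825273/87847065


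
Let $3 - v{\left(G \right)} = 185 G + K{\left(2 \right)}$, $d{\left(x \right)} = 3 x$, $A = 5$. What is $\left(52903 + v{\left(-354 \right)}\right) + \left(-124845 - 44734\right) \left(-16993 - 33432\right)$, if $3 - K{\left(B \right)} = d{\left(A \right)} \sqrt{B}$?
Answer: $8551139468 + 15 \sqrt{2} \approx 8.5511 \cdot 10^{9}$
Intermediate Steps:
$K{\left(B \right)} = 3 - 15 \sqrt{B}$ ($K{\left(B \right)} = 3 - 3 \cdot 5 \sqrt{B} = 3 - 15 \sqrt{B}$)
$v{\left(G \right)} = - 185 G + 15 \sqrt{2}$ ($v{\left(G \right)} = 3 - \left(185 G + \left(3 - 15 \sqrt{2}\right)\right) = 3 - \left(3 - 15 \sqrt{2} + 185 G\right) = - 185 G + 15 \sqrt{2}$)
$\left(52903 + v{\left(-354 \right)}\right) + \left(-124845 - 44734\right) \left(-16993 - 33432\right) = \left(52903 + \left(\left(-185\right) \left(-354\right) + 15 \sqrt{2}\right)\right) + \left(-124845 - 44734\right) \left(-16993 - 33432\right) = \left(52903 + \left(65490 + 15 \sqrt{2}\right)\right) - -8551021075 = \left(118393 + 15 \sqrt{2}\right) + 8551021075 = 8551139468 + 15 \sqrt{2}$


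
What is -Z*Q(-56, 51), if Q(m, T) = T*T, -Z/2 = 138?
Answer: 717876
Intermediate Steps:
Z = -276 (Z = -2*138 = -276)
Q(m, T) = T**2
-Z*Q(-56, 51) = -(-276)*51**2 = -(-276)*2601 = -1*(-717876) = 717876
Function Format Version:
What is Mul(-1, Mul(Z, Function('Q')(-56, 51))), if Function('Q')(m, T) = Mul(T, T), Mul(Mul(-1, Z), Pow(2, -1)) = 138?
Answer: 717876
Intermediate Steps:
Z = -276 (Z = Mul(-2, 138) = -276)
Function('Q')(m, T) = Pow(T, 2)
Mul(-1, Mul(Z, Function('Q')(-56, 51))) = Mul(-1, Mul(-276, Pow(51, 2))) = Mul(-1, Mul(-276, 2601)) = Mul(-1, -717876) = 717876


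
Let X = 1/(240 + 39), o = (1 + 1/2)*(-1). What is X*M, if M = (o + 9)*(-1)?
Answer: -5/186 ≈ -0.026882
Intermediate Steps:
o = -3/2 (o = (1 + ½)*(-1) = (3/2)*(-1) = -3/2 ≈ -1.5000)
M = -15/2 (M = (-3/2 + 9)*(-1) = (15/2)*(-1) = -15/2 ≈ -7.5000)
X = 1/279 ≈ 0.0035842
X*M = (1/279)*(-15/2) = -5/186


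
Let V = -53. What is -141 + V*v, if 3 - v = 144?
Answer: 7332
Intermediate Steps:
v = -141 (v = 3 - 1*144 = 3 - 144 = -141)
-141 + V*v = -141 - 53*(-141) = -141 + 7473 = 7332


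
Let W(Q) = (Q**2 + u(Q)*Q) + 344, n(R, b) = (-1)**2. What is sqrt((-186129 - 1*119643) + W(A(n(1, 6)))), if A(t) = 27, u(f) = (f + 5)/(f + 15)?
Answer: I*sqrt(14929243)/7 ≈ 551.98*I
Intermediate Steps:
u(f) = (5 + f)/(15 + f)
n(R, b) = 1
W(Q) = 344 + Q**2 + Q*(5 + Q)/(15 + Q) (W(Q) = (Q**2 + ((5 + Q)/(15 + Q))*Q) + 344 = (Q**2 + Q*(5 + Q)/(15 + Q)) + 344 = 344 + Q**2 + Q*(5 + Q)/(15 + Q))
sqrt((-186129 - 1*119643) + W(A(n(1, 6)))) = sqrt((-186129 - 1*119643) + (27*(5 + 27) + (15 + 27)*(344 + 27**2))/(15 + 27)) = sqrt((-186129 - 119643) + (27*32 + 42*(344 + 729))/42) = sqrt(-305772 + (864 + 42*1073)/42) = sqrt(-305772 + (864 + 45066)/42) = sqrt(-305772 + (1/42)*45930) = sqrt(-305772 + 7655/7) = sqrt(-2132749/7) = I*sqrt(14929243)/7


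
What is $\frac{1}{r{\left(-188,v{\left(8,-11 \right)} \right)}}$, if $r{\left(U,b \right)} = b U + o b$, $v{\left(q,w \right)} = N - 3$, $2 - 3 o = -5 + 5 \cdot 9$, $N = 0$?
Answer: $\frac{1}{602} \approx 0.0016611$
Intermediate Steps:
$o = - \frac{38}{3}$ ($o = \frac{2}{3} - \frac{-5 + 5 \cdot 9}{3} = \frac{2}{3} - \frac{-5 + 45}{3} = \frac{2}{3} - \frac{40}{3} = - \frac{38}{3} \approx -12.667$)
$v{\left(q,w \right)} = -3$ ($v{\left(q,w \right)} = 0 - 3 = -3$)
$r{\left(U,b \right)} = - \frac{38 b}{3} + U b$ ($r{\left(U,b \right)} = b U - \frac{38 b}{3} = U b - \frac{38 b}{3} = - \frac{38 b}{3} + U b$)
$\frac{1}{r{\left(-188,v{\left(8,-11 \right)} \right)}} = \frac{1}{\frac{1}{3} \left(-3\right) \left(-38 + 3 \left(-188\right)\right)} = \frac{1}{\frac{1}{3} \left(-3\right) \left(-38 - 564\right)} = \frac{1}{\frac{1}{3} \left(-3\right) \left(-602\right)} = \frac{1}{602}$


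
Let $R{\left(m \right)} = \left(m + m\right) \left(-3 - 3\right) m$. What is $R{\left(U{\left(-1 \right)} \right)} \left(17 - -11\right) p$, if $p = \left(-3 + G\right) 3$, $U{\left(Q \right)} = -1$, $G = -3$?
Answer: $6048$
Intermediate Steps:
$p = -18$ ($p = \left(-3 - 3\right) 3 = \left(-6\right) 3 = -18$)
$R{\left(m \right)} = - 12 m^{2}$ ($R{\left(m \right)} = 2 m \left(-6\right) m = - 12 m m = - 12 m^{2}$)
$R{\left(U{\left(-1 \right)} \right)} \left(17 - -11\right) p = - 12 \left(-1\right)^{2} \left(17 - -11\right) \left(-18\right) = \left(-12\right) 1 \left(17 + 11\right) \left(-18\right) = \left(-12\right) 28 \left(-18\right) = \left(-336\right) \left(-18\right) = 6048$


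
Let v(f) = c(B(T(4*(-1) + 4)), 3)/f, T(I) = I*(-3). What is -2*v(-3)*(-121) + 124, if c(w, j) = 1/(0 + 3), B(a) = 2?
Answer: 874/9 ≈ 97.111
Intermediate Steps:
T(I) = -3*I
c(w, j) = ⅓ (c(w, j) = 1/3 = ⅓)
v(f) = 1/(3*f)
-2*v(-3)*(-121) + 124 = -2/(3*(-3))*(-121) + 124 = -2*(-1)/(3*3)*(-121) + 124 = -2*(-⅑)*(-121) + 124 = (2/9)*(-121) + 124 = -242/9 + 124 = 874/9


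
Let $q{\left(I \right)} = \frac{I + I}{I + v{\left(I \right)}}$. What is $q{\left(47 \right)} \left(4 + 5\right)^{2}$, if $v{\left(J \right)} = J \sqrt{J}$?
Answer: $- \frac{81}{23} + \frac{81 \sqrt{47}}{23} \approx 20.622$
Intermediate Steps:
$v{\left(J \right)} = J^{\frac{3}{2}}$
$q{\left(I \right)} = \frac{2 I}{I + I^{\frac{3}{2}}}$ ($q{\left(I \right)} = \frac{I + I}{I + I^{\frac{3}{2}}} = \frac{2 I}{I + I^{\frac{3}{2}}}$)
$q{\left(47 \right)} \left(4 + 5\right)^{2} = 2 \cdot 47 \frac{1}{47 + 47^{\frac{3}{2}}} \left(4 + 5\right)^{2} = 2 \cdot 47 \frac{1}{47 + 47 \sqrt{47}} \cdot 9^{2} = \frac{94}{47 + 47 \sqrt{47}} \cdot 81 = \frac{7614}{47 + 47 \sqrt{47}}$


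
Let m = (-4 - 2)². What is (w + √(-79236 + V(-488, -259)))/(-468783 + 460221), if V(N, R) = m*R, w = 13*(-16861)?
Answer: 219193/8562 - 2*I*√615/1427 ≈ 25.601 - 0.034757*I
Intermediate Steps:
m = 36 (m = (-6)² = 36)
w = -219193
V(N, R) = 36*R
(w + √(-79236 + V(-488, -259)))/(-468783 + 460221) = (-219193 + √(-79236 + 36*(-259)))/(-468783 + 460221) = (-219193 + √(-79236 - 9324))/(-8562) = (-219193 + √(-88560))*(-1/8562) = (-219193 + 12*I*√615)*(-1/8562) = 219193/8562 - 2*I*√615/1427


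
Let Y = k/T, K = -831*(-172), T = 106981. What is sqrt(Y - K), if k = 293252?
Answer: 4*I*sqrt(102238499105890)/106981 ≈ 378.06*I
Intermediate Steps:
K = 142932
Y = 293252/106981 ≈ 2.7412
sqrt(Y - K) = sqrt(293252/106981 - 1*142932) = sqrt(293252/106981 - 142932) = sqrt(-15290715040/106981) = 4*I*sqrt(102238499105890)/106981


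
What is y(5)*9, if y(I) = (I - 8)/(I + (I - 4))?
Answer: -9/2 ≈ -4.5000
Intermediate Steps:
y(I) = (-8 + I)/(-4 + 2*I) (y(I) = (-8 + I)/(I + (-4 + I)) = (-8 + I)/(-4 + 2*I))
y(5)*9 = ((-8 + 5)/(2*(-2 + 5)))*9 = ((½)*(-3)/3)*9 = ((½)*(⅓)*(-3))*9 = -½*9 = -9/2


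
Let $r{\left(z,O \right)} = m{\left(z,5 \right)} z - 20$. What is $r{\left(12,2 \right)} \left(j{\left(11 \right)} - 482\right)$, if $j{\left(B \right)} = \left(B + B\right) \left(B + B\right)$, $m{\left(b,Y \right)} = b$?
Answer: $248$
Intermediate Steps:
$j{\left(B \right)} = 4 B^{2}$ ($j{\left(B \right)} = 2 B 2 B = 4 B^{2}$)
$r{\left(z,O \right)} = -20 + z^{2}$ ($r{\left(z,O \right)} = z z - 20 = z^{2} - 20 = -20 + z^{2}$)
$r{\left(12,2 \right)} \left(j{\left(11 \right)} - 482\right) = \left(-20 + 12^{2}\right) \left(4 \cdot 11^{2} - 482\right) = \left(-20 + 144\right) \left(4 \cdot 121 - 482\right) = 124 \left(484 - 482\right) = 124 \cdot 2 = 248$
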